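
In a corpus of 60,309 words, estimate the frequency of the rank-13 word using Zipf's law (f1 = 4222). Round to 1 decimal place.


Zipf's law: f(r) = f(1) / r
f(1) = 4222
f(13) = 4222 / 13
= 324.8 occurrences


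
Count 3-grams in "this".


Word: "this" (length 4)
Number of 3-grams = length - 3 + 1 = 4 - 3 + 1
= 2


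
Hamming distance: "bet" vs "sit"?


Comparing character by character (same length = 3):
  Pos 0: 'b' vs 's' !=
  Pos 1: 'e' vs 'i' !=
  Pos 2: 't' vs 't' =
Hamming distance = 2


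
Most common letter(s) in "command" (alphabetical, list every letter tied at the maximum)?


Word: "command"
Letter counts:
  'a': 1
  'c': 1
  'd': 1
  'm': 2
  'n': 1
  'o': 1
Maximum count = 2
Most frequent = 'm' (2 times each)


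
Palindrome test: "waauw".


Word: "waauw"
Reversed: "wuaaw"
Forward == Backward? waauw != wuaaw
Palindrome = No


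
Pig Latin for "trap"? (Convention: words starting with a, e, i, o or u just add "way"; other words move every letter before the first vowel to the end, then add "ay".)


Word: "trap"
Starts with consonant(s) → move to end, add 'ay'
Consonant cluster: "tr"
Pig Latin = "aptray"


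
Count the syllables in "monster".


Word: "monster"
Syllable breakdown: mon / ster
Counting: 2 parts
= 2 syllables


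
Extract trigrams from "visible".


Word: "visible" (length 7)
Number of trigrams = 7 - 3 + 1 = 5
  Position 0: "vis"
  Position 1: "isi"
  Position 2: "sib"
  Position 3: "ibl"
  Position 4: "ble"
Trigrams = "vis", "isi", "sib", "ibl", "ble"


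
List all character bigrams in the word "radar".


Word: "radar" (length 5)
Number of bigrams = 5 - 2 + 1 = 4
  Position 0: "ra"
  Position 1: "ad"
  Position 2: "da"
  Position 3: "ar"
Bigrams = "ra", "ad", "da", "ar"


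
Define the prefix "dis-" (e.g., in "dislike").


Prefix: dis-
Example: dislike (dis- + like)
Meaning = not / opposite


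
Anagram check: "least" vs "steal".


Word 1: "least" → sorted: aelst
Word 2: "steal" → sorted: aelst
Same letters? aelst == aelst
Anagram = Yes


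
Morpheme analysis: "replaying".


Word: "replaying"
Morphemes: re- + play + -ing
Each morpheme carries meaning
= 3 morphemes


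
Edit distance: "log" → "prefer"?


Word 1: "log" (length 3)
Word 2: "prefer" (length 6)
One optimal edit sequence (insert/delete/substitute each cost 1):
  1. insert 'p'  (+1)
  2. insert 'r'  (+1)
  3. insert 'e'  (+1)
  4. substitute 'l' -> 'f'  (+1)
  5. substitute 'o' -> 'e'  (+1)
  6. substitute 'g' -> 'r'  (+1)
Total edit operations: 6
Edit distance = 6


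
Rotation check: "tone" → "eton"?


Word: "tone", Candidate: "eton"
Method: check if candidate is substring of word+word
"tonetone" contains "eton"? Yes
Is rotation = Yes


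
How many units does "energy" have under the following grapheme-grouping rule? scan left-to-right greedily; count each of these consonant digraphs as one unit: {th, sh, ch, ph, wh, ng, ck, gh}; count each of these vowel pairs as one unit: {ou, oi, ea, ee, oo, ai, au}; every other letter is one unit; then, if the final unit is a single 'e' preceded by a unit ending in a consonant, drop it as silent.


Word: "energy" (6 letters)
Left-to-right scan:
  [1] 'e' (letter)
  [2] 'n' (letter)
  [3] 'e' (letter)
  [4] 'r' (letter)
  [5] 'g' (letter)
  [6] 'y' (letter)
Units from scan: 6
Sound units = 6 units


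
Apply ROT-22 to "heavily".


Word: "heavily"
Shift: 22
Each letter → (letter + shift) mod 26:
  'h' (7) + 22 = 3 → 'd'
  'e' (4) + 22 = 0 → 'a'
  'a' (0) + 22 = 22 → 'w'
  'v' (21) + 22 = 17 → 'r'
  'i' (8) + 22 = 4 → 'e'
  'l' (11) + 22 = 7 → 'h'
  'y' (24) + 22 = 20 → 'u'
Result = "dawrehu"


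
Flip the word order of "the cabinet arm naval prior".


Original: "the cabinet arm naval prior"
Words (1..n): the | cabinet | arm | naval | prior
Reversed (n..1): prior | naval | arm | cabinet | the
Result = "prior naval arm cabinet the"


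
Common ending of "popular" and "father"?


Word 1: "popular"
Word 2: "father"
Comparing from end:
  Pos -1: 'r' == 'r'
  Pos -2: 'a' != 'e' (stop)
LCS = "r" (length 1)


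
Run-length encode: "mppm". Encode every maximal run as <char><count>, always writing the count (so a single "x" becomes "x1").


String: "mppm"
Scanning for consecutive runs:
  'm' x 1
  'p' x 2
  'm' x 1
RLE = "m1p2m1"


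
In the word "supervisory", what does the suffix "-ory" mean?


Suffix: -ory
Example: supervisory = supervise + -ory, with a spelling change
Meaning = relating to / place for


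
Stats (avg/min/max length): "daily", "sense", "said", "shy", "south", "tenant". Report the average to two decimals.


Lengths: "daily"=5, "sense"=5, "said"=4, "shy"=3, "south"=5, "tenant"=6
Sum = 28, Count = 6
Average = 28/6 = 4.67
= avg=4.67, min=3, max=6


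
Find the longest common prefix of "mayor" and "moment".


Word 1: "mayor"
Word 2: "moment"
Comparing from start:
  Pos 0: 'm' == 'm'
  Pos 1: 'a' != 'o' (stop)
LCP = "m" (length 1)


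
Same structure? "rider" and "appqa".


Pattern of "rider": [0, 1, 2, 3, 0]
Pattern of "appqa": [0, 1, 1, 2, 0]
Patterns do not match
Same pattern = No


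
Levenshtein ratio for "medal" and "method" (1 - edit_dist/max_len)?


Word 1: "medal" (length 5)
Word 2: "method" (length 6)
One optimal edit sequence:
  1. keep 'm'
  2. keep 'e'
  3. insert 't'  (+1)
  4. substitute 'd' -> 'h'  (+1)
  5. substitute 'a' -> 'o'  (+1)
  6. substitute 'l' -> 'd'  (+1)
Edit distance = 4
Max length = max(5, 6) = 6
Similarity = 1 - 4/6
= 0.3333


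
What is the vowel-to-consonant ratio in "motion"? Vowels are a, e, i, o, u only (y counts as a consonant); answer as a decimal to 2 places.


Word: "motion"
Vowels (a,e,i,o,u): 3
Consonants: 3
Ratio = 3/3
= 1.00


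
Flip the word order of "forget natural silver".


Original: "forget natural silver"
Words (1..n): forget | natural | silver
Reversed (n..1): silver | natural | forget
Result = "silver natural forget"


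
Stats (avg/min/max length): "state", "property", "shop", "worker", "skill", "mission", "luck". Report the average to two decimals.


Lengths: "state"=5, "property"=8, "shop"=4, "worker"=6, "skill"=5, "mission"=7, "luck"=4
Sum = 39, Count = 7
Average = 39/7 = 5.57
= avg=5.57, min=4, max=8


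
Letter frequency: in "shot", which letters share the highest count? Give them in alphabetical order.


Word: "shot"
Letter counts:
  'h': 1
  'o': 1
  's': 1
  't': 1
Maximum count = 1
Most frequent = 'h', 'o', 's', 't' (1 time each)


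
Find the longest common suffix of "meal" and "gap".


Word 1: "meal"
Word 2: "gap"
Comparing from end:
  Pos -1: 'l' != 'p' (stop)
LCS = "" (length 0)


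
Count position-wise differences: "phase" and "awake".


Comparing character by character (same length = 5):
  Pos 0: 'p' vs 'a' !=
  Pos 1: 'h' vs 'w' !=
  Pos 2: 'a' vs 'a' =
  Pos 3: 's' vs 'k' !=
  Pos 4: 'e' vs 'e' =
Hamming distance = 3


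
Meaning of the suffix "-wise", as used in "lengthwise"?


Suffix: -wise
Example: lengthwise = length + -wise
Meaning = in the manner of


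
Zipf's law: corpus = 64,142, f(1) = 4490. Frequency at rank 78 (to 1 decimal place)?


Zipf's law: f(r) = f(1) / r
f(1) = 4490
f(78) = 4490 / 78
= 57.6 occurrences


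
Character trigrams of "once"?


Word: "once" (length 4)
Number of trigrams = 4 - 3 + 1 = 2
  Position 0: "onc"
  Position 1: "nce"
Trigrams = "onc", "nce"


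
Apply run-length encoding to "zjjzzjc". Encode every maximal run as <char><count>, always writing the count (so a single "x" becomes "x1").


String: "zjjzzjc"
Scanning for consecutive runs:
  'z' x 1
  'j' x 2
  'z' x 2
  'j' x 1
  'c' x 1
RLE = "z1j2z2j1c1"


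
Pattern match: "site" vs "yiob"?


Pattern of "site": [0, 1, 2, 3]
Pattern of "yiob": [0, 1, 2, 3]
Patterns match
Same pattern = Yes


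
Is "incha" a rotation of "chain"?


Word: "chain", Candidate: "incha"
Method: check if candidate is substring of word+word
"chainchain" contains "incha"? Yes
Is rotation = Yes


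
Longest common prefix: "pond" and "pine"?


Word 1: "pond"
Word 2: "pine"
Comparing from start:
  Pos 0: 'p' == 'p'
  Pos 1: 'o' != 'i' (stop)
LCP = "p" (length 1)


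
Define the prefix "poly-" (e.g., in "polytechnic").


Prefix: poly-
Example: polytechnic (poly- + technic)
Meaning = many


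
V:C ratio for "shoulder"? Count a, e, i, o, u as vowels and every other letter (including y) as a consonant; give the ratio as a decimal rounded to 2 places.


Word: "shoulder"
Vowels (a,e,i,o,u): 3
Consonants: 5
Ratio = 3/5
= 0.60


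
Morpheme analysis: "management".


Word: "management"
Morphemes: manage | -ment
Each morpheme carries meaning
= 2 morphemes


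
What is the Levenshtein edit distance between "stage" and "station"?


Word 1: "stage" (length 5)
Word 2: "station" (length 7)
One optimal edit sequence (insert/delete/substitute each cost 1):
  1. keep 's'
  2. keep 't'
  3. keep 'a'
  4. insert 't'  (+1)
  5. insert 'i'  (+1)
  6. substitute 'g' -> 'o'  (+1)
  7. substitute 'e' -> 'n'  (+1)
Total edit operations: 4
Edit distance = 4


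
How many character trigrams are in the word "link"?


Word: "link" (length 4)
Number of 3-grams = length - 3 + 1 = 4 - 3 + 1
= 2


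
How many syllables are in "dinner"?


Word: "dinner"
Syllable breakdown: din-ner
Counting: 2 parts
= 2 syllables


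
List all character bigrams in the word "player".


Word: "player" (length 6)
Number of bigrams = 6 - 2 + 1 = 5
  Position 0: "pl"
  Position 1: "la"
  Position 2: "ay"
  Position 3: "ye"
  Position 4: "er"
Bigrams = "pl", "la", "ay", "ye", "er"


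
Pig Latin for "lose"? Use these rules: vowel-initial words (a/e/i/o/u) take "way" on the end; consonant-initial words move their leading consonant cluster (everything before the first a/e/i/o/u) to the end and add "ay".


Word: "lose"
Starts with consonant(s) → move to end, add 'ay'
Consonant cluster: "l"
Pig Latin = "oselay"


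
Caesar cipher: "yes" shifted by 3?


Word: "yes"
Shift: 3
Each letter → (letter + shift) mod 26:
  'y' (24) + 3 = 1 → 'b'
  'e' (4) + 3 = 7 → 'h'
  's' (18) + 3 = 21 → 'v'
Result = "bhv"


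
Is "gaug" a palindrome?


Word: "gaug"
Reversed: "guag"
Forward == Backward? gaug != guag
Palindrome = No


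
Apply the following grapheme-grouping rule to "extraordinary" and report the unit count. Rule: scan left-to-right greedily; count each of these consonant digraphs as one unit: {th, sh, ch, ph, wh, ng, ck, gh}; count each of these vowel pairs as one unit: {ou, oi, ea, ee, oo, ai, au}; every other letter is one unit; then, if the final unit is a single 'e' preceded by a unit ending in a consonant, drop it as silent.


Word: "extraordinary" (13 letters)
Left-to-right scan:
  [1] 'e' (letter)
  [2] 'x' (letter)
  [3] 't' (letter)
  [4] 'r' (letter)
  [5] 'a' (letter)
  [6] 'o' (letter)
  [7] 'r' (letter)
  [8] 'd' (letter)
  [9] 'i' (letter)
  [10] 'n' (letter)
  [11] 'a' (letter)
  [12] 'r' (letter)
  [13] 'y' (letter)
Units from scan: 13
Sound units = 13 units


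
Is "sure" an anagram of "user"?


Word 1: "user" → sorted: ersu
Word 2: "sure" → sorted: ersu
Same letters? ersu == ersu
Anagram = Yes


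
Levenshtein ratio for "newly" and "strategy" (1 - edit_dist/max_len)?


Word 1: "newly" (length 5)
Word 2: "strategy" (length 8)
One optimal edit sequence:
  1. insert 's'  (+1)
  2. insert 't'  (+1)
  3. insert 'r'  (+1)
  4. substitute 'n' -> 'a'  (+1)
  5. substitute 'e' -> 't'  (+1)
  6. substitute 'w' -> 'e'  (+1)
  7. substitute 'l' -> 'g'  (+1)
  8. keep 'y'
Edit distance = 7
Max length = max(5, 8) = 8
Similarity = 1 - 7/8
= 0.1250


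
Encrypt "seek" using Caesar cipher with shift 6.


Word: "seek"
Shift: 6
Each letter → (letter + shift) mod 26:
  's' (18) + 6 = 24 → 'y'
  'e' (4) + 6 = 10 → 'k'
  'e' (4) + 6 = 10 → 'k'
  'k' (10) + 6 = 16 → 'q'
Result = "ykkq"


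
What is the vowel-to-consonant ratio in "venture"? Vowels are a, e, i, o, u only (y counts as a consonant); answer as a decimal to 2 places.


Word: "venture"
Vowels (a,e,i,o,u): 3
Consonants: 4
Ratio = 3/4
= 0.75


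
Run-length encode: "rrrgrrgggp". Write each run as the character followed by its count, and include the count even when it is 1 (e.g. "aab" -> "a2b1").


String: "rrrgrrgggp"
Scanning for consecutive runs:
  'r' x 3
  'g' x 1
  'r' x 2
  'g' x 3
  'p' x 1
RLE = "r3g1r2g3p1"


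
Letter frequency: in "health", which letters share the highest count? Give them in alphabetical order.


Word: "health"
Letter counts:
  'a': 1
  'e': 1
  'h': 2
  'l': 1
  't': 1
Maximum count = 2
Most frequent = 'h' (2 times each)


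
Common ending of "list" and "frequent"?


Word 1: "list"
Word 2: "frequent"
Comparing from end:
  Pos -1: 't' == 't'
  Pos -2: 's' != 'n' (stop)
LCS = "t" (length 1)


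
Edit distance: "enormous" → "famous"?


Word 1: "enormous" (length 8)
Word 2: "famous" (length 6)
One optimal edit sequence (insert/delete/substitute each cost 1):
  1. delete 'e'  (+1)
  2. delete 'n'  (+1)
  3. substitute 'o' -> 'f'  (+1)
  4. substitute 'r' -> 'a'  (+1)
  5. keep 'm'
  6. keep 'o'
  7. keep 'u'
  8. keep 's'
Total edit operations: 4
Edit distance = 4


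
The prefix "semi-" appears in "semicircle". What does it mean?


Prefix: semi-
Example: semicircle (semi- + circle)
Meaning = half


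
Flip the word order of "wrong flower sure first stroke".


Original: "wrong flower sure first stroke"
Words (1..n): wrong | flower | sure | first | stroke
Reversed (n..1): stroke | first | sure | flower | wrong
Result = "stroke first sure flower wrong"


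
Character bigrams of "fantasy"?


Word: "fantasy" (length 7)
Number of bigrams = 7 - 2 + 1 = 6
  Position 0: "fa"
  Position 1: "an"
  Position 2: "nt"
  Position 3: "ta"
  Position 4: "as"
  Position 5: "sy"
Bigrams = "fa", "an", "nt", "ta", "as", "sy"


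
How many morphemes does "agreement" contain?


Word: "agreement"
Morphemes: agree | -ment
Each morpheme carries meaning
= 2 morphemes


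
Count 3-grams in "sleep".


Word: "sleep" (length 5)
Number of 3-grams = length - 3 + 1 = 5 - 3 + 1
= 3


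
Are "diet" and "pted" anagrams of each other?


Word 1: "diet" → sorted: deit
Word 2: "pted" → sorted: dept
Same letters? deit != dept
Anagram = No


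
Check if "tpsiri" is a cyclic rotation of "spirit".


Word: "spirit", Candidate: "tpsiri"
Method: check if candidate is substring of word+word
"spiritspirit" contains "tpsiri"? No
Is rotation = No


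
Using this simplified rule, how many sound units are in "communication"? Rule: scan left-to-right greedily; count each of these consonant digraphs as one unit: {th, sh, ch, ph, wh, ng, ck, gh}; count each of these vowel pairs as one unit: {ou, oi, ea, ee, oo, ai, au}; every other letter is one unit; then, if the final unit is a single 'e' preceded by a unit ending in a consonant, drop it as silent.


Word: "communication" (13 letters)
Left-to-right scan:
  1. 'c' (letter)
  2. 'o' (letter)
  3. 'm' (letter)
  4. 'm' (letter)
  5. 'u' (letter)
  6. 'n' (letter)
  7. 'i' (letter)
  8. 'c' (letter)
  9. 'a' (letter)
  10. 't' (letter)
  11. 'i' (letter)
  12. 'o' (letter)
  13. 'n' (letter)
Units from scan: 13
Sound units = 13 units


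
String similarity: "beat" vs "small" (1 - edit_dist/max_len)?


Word 1: "beat" (length 4)
Word 2: "small" (length 5)
One optimal edit sequence:
  1. substitute 'b' -> 's'  (+1)
  2. substitute 'e' -> 'm'  (+1)
  3. keep 'a'
  4. insert 'l'  (+1)
  5. substitute 't' -> 'l'  (+1)
Edit distance = 4
Max length = max(4, 5) = 5
Similarity = 1 - 4/5
= 0.2000


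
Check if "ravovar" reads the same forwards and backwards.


Word: "ravovar"
Reversed: "ravovar"
Forward == Backward? ravovar == ravovar
Palindrome = Yes


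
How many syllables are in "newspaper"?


Word: "newspaper"
Syllable breakdown: news | pa | per
Counting: 3 parts
= 3 syllables


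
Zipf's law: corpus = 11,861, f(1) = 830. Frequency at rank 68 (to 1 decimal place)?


Zipf's law: f(r) = f(1) / r
f(1) = 830
f(68) = 830 / 68
= 12.2 occurrences


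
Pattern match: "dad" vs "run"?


Pattern of "dad": [0, 1, 0]
Pattern of "run": [0, 1, 2]
Patterns do not match
Same pattern = No


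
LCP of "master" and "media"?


Word 1: "master"
Word 2: "media"
Comparing from start:
  Pos 0: 'm' == 'm'
  Pos 1: 'a' != 'e' (stop)
LCP = "m" (length 1)


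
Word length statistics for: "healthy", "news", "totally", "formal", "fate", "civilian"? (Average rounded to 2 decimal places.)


Lengths: "healthy"=7, "news"=4, "totally"=7, "formal"=6, "fate"=4, "civilian"=8
Sum = 36, Count = 6
Average = 36/6 = 6.00
= avg=6.00, min=4, max=8


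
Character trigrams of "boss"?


Word: "boss" (length 4)
Number of trigrams = 4 - 3 + 1 = 2
  Position 0: "bos"
  Position 1: "oss"
Trigrams = "bos", "oss"


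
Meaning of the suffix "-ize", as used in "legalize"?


Suffix: -ize
Example: legalize (legal + -ize)
Meaning = to make


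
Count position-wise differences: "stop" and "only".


Comparing character by character (same length = 4):
  Pos 0: 's' vs 'o' !=
  Pos 1: 't' vs 'n' !=
  Pos 2: 'o' vs 'l' !=
  Pos 3: 'p' vs 'y' !=
Hamming distance = 4


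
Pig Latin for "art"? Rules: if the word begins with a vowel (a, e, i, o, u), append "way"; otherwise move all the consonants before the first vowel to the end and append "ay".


Word: "art"
Starts with vowel → add 'way'
Pig Latin = "artway"


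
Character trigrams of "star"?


Word: "star" (length 4)
Number of trigrams = 4 - 3 + 1 = 2
  Position 0: "sta"
  Position 1: "tar"
Trigrams = "sta", "tar"


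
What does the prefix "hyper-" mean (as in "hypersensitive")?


Prefix: hyper-
As in: hypersensitive -> hyper- + sensitive
Meaning = over / excessive


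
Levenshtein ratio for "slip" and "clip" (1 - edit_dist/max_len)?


Word 1: "slip" (length 4)
Word 2: "clip" (length 4)
One optimal edit sequence:
  1. substitute 's' -> 'c'  (+1)
  2. keep 'l'
  3. keep 'i'
  4. keep 'p'
Edit distance = 1
Max length = max(4, 4) = 4
Similarity = 1 - 1/4
= 0.7500


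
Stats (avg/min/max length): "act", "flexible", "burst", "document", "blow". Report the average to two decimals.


Lengths: "act"=3, "flexible"=8, "burst"=5, "document"=8, "blow"=4
Sum = 28, Count = 5
Average = 28/5 = 5.60
= avg=5.60, min=3, max=8


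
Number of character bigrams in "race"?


Word: "race" (length 4)
Number of 2-grams = length - 2 + 1 = 4 - 2 + 1
= 3


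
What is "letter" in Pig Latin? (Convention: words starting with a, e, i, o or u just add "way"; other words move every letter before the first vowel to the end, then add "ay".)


Word: "letter"
Starts with consonant(s) → move to end, add 'ay'
Consonant cluster: "l"
Pig Latin = "etterlay"


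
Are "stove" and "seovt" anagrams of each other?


Word 1: "stove" → sorted: eostv
Word 2: "seovt" → sorted: eostv
Same letters? eostv == eostv
Anagram = Yes


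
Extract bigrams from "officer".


Word: "officer" (length 7)
Number of bigrams = 7 - 2 + 1 = 6
  Position 0: "of"
  Position 1: "ff"
  Position 2: "fi"
  Position 3: "ic"
  Position 4: "ce"
  Position 5: "er"
Bigrams = "of", "ff", "fi", "ic", "ce", "er"


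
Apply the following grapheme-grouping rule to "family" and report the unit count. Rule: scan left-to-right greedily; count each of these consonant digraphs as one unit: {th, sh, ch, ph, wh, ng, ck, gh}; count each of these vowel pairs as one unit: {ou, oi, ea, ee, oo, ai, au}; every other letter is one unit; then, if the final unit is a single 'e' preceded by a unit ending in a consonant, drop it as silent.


Word: "family" (6 letters)
Left-to-right scan:
  [1] 'f' (letter)
  [2] 'a' (letter)
  [3] 'm' (letter)
  [4] 'i' (letter)
  [5] 'l' (letter)
  [6] 'y' (letter)
Units from scan: 6
Sound units = 6 units


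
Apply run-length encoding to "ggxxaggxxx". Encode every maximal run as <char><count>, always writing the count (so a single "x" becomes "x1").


String: "ggxxaggxxx"
Scanning for consecutive runs:
  'g' x 2
  'x' x 2
  'a' x 1
  'g' x 2
  'x' x 3
RLE = "g2x2a1g2x3"


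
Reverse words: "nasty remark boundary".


Original: "nasty remark boundary"
Words (1..n): nasty | remark | boundary
Reversed (n..1): boundary | remark | nasty
Result = "boundary remark nasty"


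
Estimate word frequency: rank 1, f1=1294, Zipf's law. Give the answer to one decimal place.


Zipf's law: f(r) = f(1) / r
f(1) = 1294
f(1) = 1294 / 1
= 1294.0 occurrences


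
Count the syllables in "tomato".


Word: "tomato"
Syllable breakdown: to / ma / to
Counting: 3 parts
= 3 syllables


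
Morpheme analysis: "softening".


Word: "softening"
Morphemes: soft / -en / -ing
Each morpheme carries meaning
= 3 morphemes


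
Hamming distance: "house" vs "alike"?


Comparing character by character (same length = 5):
  Pos 0: 'h' vs 'a' !=
  Pos 1: 'o' vs 'l' !=
  Pos 2: 'u' vs 'i' !=
  Pos 3: 's' vs 'k' !=
  Pos 4: 'e' vs 'e' =
Hamming distance = 4


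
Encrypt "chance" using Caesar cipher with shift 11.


Word: "chance"
Shift: 11
Each letter → (letter + shift) mod 26:
  'c' (2) + 11 = 13 → 'n'
  'h' (7) + 11 = 18 → 's'
  'a' (0) + 11 = 11 → 'l'
  'n' (13) + 11 = 24 → 'y'
  'c' (2) + 11 = 13 → 'n'
  'e' (4) + 11 = 15 → 'p'
Result = "nslynp"


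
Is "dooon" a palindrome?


Word: "dooon"
Reversed: "noood"
Forward == Backward? dooon != noood
Palindrome = No


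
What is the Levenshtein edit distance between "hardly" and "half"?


Word 1: "hardly" (length 6)
Word 2: "half" (length 4)
One optimal edit sequence (insert/delete/substitute each cost 1):
  1. keep 'h'
  2. keep 'a'
  3. delete 'r'  (+1)
  4. delete 'd'  (+1)
  5. keep 'l'
  6. substitute 'y' -> 'f'  (+1)
Total edit operations: 3
Edit distance = 3


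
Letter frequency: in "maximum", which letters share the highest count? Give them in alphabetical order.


Word: "maximum"
Letter counts:
  'a': 1
  'i': 1
  'm': 3
  'u': 1
  'x': 1
Maximum count = 3
Most frequent = 'm' (3 times each)


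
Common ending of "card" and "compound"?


Word 1: "card"
Word 2: "compound"
Comparing from end:
  Pos -1: 'd' == 'd'
  Pos -2: 'r' != 'n' (stop)
LCS = "d" (length 1)


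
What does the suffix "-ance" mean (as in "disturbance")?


Suffix: -ance
Example: disturbance (disturb + -ance)
Meaning = state of


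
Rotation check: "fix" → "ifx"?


Word: "fix", Candidate: "ifx"
Method: check if candidate is substring of word+word
"fixfix" contains "ifx"? No
Is rotation = No


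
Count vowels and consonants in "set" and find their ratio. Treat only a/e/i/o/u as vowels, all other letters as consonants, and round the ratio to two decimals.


Word: "set"
Vowels (a,e,i,o,u): 1
Consonants: 2
Ratio = 1/2
= 0.50


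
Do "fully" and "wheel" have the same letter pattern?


Pattern of "fully": [0, 1, 2, 2, 3]
Pattern of "wheel": [0, 1, 2, 2, 3]
Patterns match
Same pattern = Yes


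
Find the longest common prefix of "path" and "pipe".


Word 1: "path"
Word 2: "pipe"
Comparing from start:
  Pos 0: 'p' == 'p'
  Pos 1: 'a' != 'i' (stop)
LCP = "p" (length 1)


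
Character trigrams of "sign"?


Word: "sign" (length 4)
Number of trigrams = 4 - 3 + 1 = 2
  Position 0: "sig"
  Position 1: "ign"
Trigrams = "sig", "ign"


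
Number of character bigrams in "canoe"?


Word: "canoe" (length 5)
Number of 2-grams = length - 2 + 1 = 5 - 2 + 1
= 4


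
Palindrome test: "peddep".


Word: "peddep"
Reversed: "peddep"
Forward == Backward? peddep == peddep
Palindrome = Yes


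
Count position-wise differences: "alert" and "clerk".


Comparing character by character (same length = 5):
  Pos 0: 'a' vs 'c' !=
  Pos 1: 'l' vs 'l' =
  Pos 2: 'e' vs 'e' =
  Pos 3: 'r' vs 'r' =
  Pos 4: 't' vs 'k' !=
Hamming distance = 2


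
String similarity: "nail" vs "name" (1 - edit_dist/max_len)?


Word 1: "nail" (length 4)
Word 2: "name" (length 4)
One optimal edit sequence:
  1. keep 'n'
  2. keep 'a'
  3. substitute 'i' -> 'm'  (+1)
  4. substitute 'l' -> 'e'  (+1)
Edit distance = 2
Max length = max(4, 4) = 4
Similarity = 1 - 2/4
= 0.5000


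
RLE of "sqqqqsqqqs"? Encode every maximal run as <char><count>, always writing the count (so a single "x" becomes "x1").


String: "sqqqqsqqqs"
Scanning for consecutive runs:
  's' x 1
  'q' x 4
  's' x 1
  'q' x 3
  's' x 1
RLE = "s1q4s1q3s1"


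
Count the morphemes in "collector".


Word: "collector"
Morphemes: collect | -or
Each morpheme carries meaning
= 2 morphemes


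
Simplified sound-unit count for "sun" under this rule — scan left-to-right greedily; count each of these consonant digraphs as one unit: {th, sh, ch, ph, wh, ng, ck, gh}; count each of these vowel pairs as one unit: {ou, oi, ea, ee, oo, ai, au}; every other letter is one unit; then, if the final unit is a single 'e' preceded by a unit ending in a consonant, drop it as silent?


Word: "sun" (3 letters)
Left-to-right scan:
  [1] 's' (letter)
  [2] 'u' (letter)
  [3] 'n' (letter)
Units from scan: 3
Sound units = 3 units


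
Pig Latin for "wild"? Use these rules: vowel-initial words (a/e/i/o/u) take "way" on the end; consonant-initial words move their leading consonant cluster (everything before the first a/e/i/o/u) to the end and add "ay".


Word: "wild"
Starts with consonant(s) → move to end, add 'ay'
Consonant cluster: "w"
Pig Latin = "ildway"


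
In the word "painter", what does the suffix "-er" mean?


Suffix: -er
As in: painter -> paint + -er
Meaning = one who / more


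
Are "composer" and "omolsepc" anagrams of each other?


Word 1: "composer" → sorted: cemooprs
Word 2: "omolsepc" → sorted: celmoops
Same letters? cemooprs != celmoops
Anagram = No


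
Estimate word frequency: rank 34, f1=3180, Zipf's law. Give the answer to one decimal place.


Zipf's law: f(r) = f(1) / r
f(1) = 3180
f(34) = 3180 / 34
= 93.5 occurrences


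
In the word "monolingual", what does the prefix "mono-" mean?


Prefix: mono-
Example: monolingual = mono- + lingual
Meaning = one


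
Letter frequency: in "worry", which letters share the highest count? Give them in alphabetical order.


Word: "worry"
Letter counts:
  'o': 1
  'r': 2
  'w': 1
  'y': 1
Maximum count = 2
Most frequent = 'r' (2 times each)


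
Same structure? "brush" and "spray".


Pattern of "brush": [0, 1, 2, 3, 4]
Pattern of "spray": [0, 1, 2, 3, 4]
Patterns match
Same pattern = Yes


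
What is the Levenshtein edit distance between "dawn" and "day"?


Word 1: "dawn" (length 4)
Word 2: "day" (length 3)
One optimal edit sequence (insert/delete/substitute each cost 1):
  1. keep 'd'
  2. keep 'a'
  3. delete 'w'  (+1)
  4. substitute 'n' -> 'y'  (+1)
Total edit operations: 2
Edit distance = 2


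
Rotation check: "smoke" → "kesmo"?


Word: "smoke", Candidate: "kesmo"
Method: check if candidate is substring of word+word
"smokesmoke" contains "kesmo"? Yes
Is rotation = Yes


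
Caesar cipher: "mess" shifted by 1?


Word: "mess"
Shift: 1
Each letter → (letter + shift) mod 26:
  'm' (12) + 1 = 13 → 'n'
  'e' (4) + 1 = 5 → 'f'
  's' (18) + 1 = 19 → 't'
  's' (18) + 1 = 19 → 't'
Result = "nftt"


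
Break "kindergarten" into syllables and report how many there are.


Word: "kindergarten"
Syllable breakdown: kin-der-gar-ten
Counting: 4 parts
= 4 syllables


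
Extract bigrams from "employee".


Word: "employee" (length 8)
Number of bigrams = 8 - 2 + 1 = 7
  Position 0: "em"
  Position 1: "mp"
  Position 2: "pl"
  Position 3: "lo"
  Position 4: "oy"
  Position 5: "ye"
  Position 6: "ee"
Bigrams = "em", "mp", "pl", "lo", "oy", "ye", "ee"


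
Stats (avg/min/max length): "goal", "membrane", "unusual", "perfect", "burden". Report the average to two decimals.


Lengths: "goal"=4, "membrane"=8, "unusual"=7, "perfect"=7, "burden"=6
Sum = 32, Count = 5
Average = 32/5 = 6.40
= avg=6.40, min=4, max=8


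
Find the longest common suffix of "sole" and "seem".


Word 1: "sole"
Word 2: "seem"
Comparing from end:
  Pos -1: 'e' != 'm' (stop)
LCS = "" (length 0)


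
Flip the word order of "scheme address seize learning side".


Original: "scheme address seize learning side"
Words (1..n): scheme | address | seize | learning | side
Reversed (n..1): side | learning | seize | address | scheme
Result = "side learning seize address scheme"


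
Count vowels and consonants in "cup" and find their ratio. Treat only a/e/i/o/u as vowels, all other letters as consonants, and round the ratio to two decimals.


Word: "cup"
Vowels (a,e,i,o,u): 1
Consonants: 2
Ratio = 1/2
= 0.50


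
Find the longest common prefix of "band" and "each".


Word 1: "band"
Word 2: "each"
Comparing from start:
  Pos 0: 'b' != 'e' (stop)
LCP = "" (length 0)


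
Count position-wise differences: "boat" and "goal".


Comparing character by character (same length = 4):
  Pos 0: 'b' vs 'g' !=
  Pos 1: 'o' vs 'o' =
  Pos 2: 'a' vs 'a' =
  Pos 3: 't' vs 'l' !=
Hamming distance = 2


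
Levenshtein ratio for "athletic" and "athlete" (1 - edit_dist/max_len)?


Word 1: "athletic" (length 8)
Word 2: "athlete" (length 7)
One optimal edit sequence:
  1. keep 'a'
  2. keep 't'
  3. keep 'h'
  4. keep 'l'
  5. keep 'e'
  6. keep 't'
  7. delete 'i'  (+1)
  8. substitute 'c' -> 'e'  (+1)
Edit distance = 2
Max length = max(8, 7) = 8
Similarity = 1 - 2/8
= 0.7500


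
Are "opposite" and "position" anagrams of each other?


Word 1: "opposite" → sorted: eiooppst
Word 2: "position" → sorted: iinoopst
Same letters? eiooppst != iinoopst
Anagram = No


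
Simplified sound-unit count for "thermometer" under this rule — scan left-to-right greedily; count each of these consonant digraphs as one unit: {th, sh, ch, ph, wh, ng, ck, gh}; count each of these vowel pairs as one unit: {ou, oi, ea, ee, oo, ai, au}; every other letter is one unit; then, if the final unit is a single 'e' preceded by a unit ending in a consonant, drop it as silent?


Word: "thermometer" (11 letters)
Left-to-right scan:
  (1) 'th' (digraph)
  (2) 'e' (letter)
  (3) 'r' (letter)
  (4) 'm' (letter)
  (5) 'o' (letter)
  (6) 'm' (letter)
  (7) 'e' (letter)
  (8) 't' (letter)
  (9) 'e' (letter)
  (10) 'r' (letter)
Units from scan: 10
Sound units = 10 units


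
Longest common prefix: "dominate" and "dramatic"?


Word 1: "dominate"
Word 2: "dramatic"
Comparing from start:
  Pos 0: 'd' == 'd'
  Pos 1: 'o' != 'r' (stop)
LCP = "d" (length 1)


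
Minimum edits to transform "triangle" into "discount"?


Word 1: "triangle" (length 8)
Word 2: "discount" (length 8)
One optimal edit sequence (insert/delete/substitute each cost 1):
  1. substitute 't' -> 'd'  (+1)
  2. substitute 'r' -> 'i'  (+1)
  3. substitute 'i' -> 's'  (+1)
  4. substitute 'a' -> 'c'  (+1)
  5. substitute 'n' -> 'o'  (+1)
  6. substitute 'g' -> 'u'  (+1)
  7. substitute 'l' -> 'n'  (+1)
  8. substitute 'e' -> 't'  (+1)
Total edit operations: 8
Edit distance = 8


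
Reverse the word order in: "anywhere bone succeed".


Original: "anywhere bone succeed"
Words (1..n): anywhere | bone | succeed
Reversed (n..1): succeed | bone | anywhere
Result = "succeed bone anywhere"


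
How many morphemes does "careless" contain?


Word: "careless"
Morphemes: care + -less
Each morpheme carries meaning
= 2 morphemes


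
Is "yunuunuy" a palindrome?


Word: "yunuunuy"
Reversed: "yunuunuy"
Forward == Backward? yunuunuy == yunuunuy
Palindrome = Yes


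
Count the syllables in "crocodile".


Word: "crocodile"
Syllable breakdown: croc-o-dile
Counting: 3 parts
= 3 syllables


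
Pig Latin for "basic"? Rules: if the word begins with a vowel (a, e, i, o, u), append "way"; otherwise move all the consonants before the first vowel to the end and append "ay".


Word: "basic"
Starts with consonant(s) → move to end, add 'ay'
Consonant cluster: "b"
Pig Latin = "asicbay"


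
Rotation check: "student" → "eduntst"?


Word: "student", Candidate: "eduntst"
Method: check if candidate is substring of word+word
"studentstudent" contains "eduntst"? No
Is rotation = No


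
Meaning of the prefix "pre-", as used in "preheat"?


Prefix: pre-
As in: preheat -> pre- + heat
Meaning = before


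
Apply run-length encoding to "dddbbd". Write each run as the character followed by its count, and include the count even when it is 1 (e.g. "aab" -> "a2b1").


String: "dddbbd"
Scanning for consecutive runs:
  'd' x 3
  'b' x 2
  'd' x 1
RLE = "d3b2d1"


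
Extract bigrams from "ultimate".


Word: "ultimate" (length 8)
Number of bigrams = 8 - 2 + 1 = 7
  Position 0: "ul"
  Position 1: "lt"
  Position 2: "ti"
  Position 3: "im"
  Position 4: "ma"
  Position 5: "at"
  Position 6: "te"
Bigrams = "ul", "lt", "ti", "im", "ma", "at", "te"


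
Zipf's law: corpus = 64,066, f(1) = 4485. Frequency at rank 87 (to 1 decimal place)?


Zipf's law: f(r) = f(1) / r
f(1) = 4485
f(87) = 4485 / 87
= 51.6 occurrences


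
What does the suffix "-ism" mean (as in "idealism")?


Suffix: -ism
Example: idealism = ideal + -ism
Meaning = belief / practice


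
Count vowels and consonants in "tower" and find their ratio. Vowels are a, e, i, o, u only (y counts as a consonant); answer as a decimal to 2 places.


Word: "tower"
Vowels (a,e,i,o,u): 2
Consonants: 3
Ratio = 2/3
= 0.67


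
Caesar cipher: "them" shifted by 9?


Word: "them"
Shift: 9
Each letter → (letter + shift) mod 26:
  't' (19) + 9 = 2 → 'c'
  'h' (7) + 9 = 16 → 'q'
  'e' (4) + 9 = 13 → 'n'
  'm' (12) + 9 = 21 → 'v'
Result = "cqnv"


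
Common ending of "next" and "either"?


Word 1: "next"
Word 2: "either"
Comparing from end:
  Pos -1: 't' != 'r' (stop)
LCS = "" (length 0)


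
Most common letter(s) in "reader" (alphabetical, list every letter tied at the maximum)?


Word: "reader"
Letter counts:
  'a': 1
  'd': 1
  'e': 2
  'r': 2
Maximum count = 2
Most frequent = 'e', 'r' (2 times each)


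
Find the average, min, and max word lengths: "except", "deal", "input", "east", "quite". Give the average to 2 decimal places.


Lengths: "except"=6, "deal"=4, "input"=5, "east"=4, "quite"=5
Sum = 24, Count = 5
Average = 24/5 = 4.80
= avg=4.80, min=4, max=6


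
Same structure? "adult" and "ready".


Pattern of "adult": [0, 1, 2, 3, 4]
Pattern of "ready": [0, 1, 2, 3, 4]
Patterns match
Same pattern = Yes


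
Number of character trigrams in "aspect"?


Word: "aspect" (length 6)
Number of 3-grams = length - 3 + 1 = 6 - 3 + 1
= 4


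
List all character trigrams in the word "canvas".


Word: "canvas" (length 6)
Number of trigrams = 6 - 3 + 1 = 4
  Position 0: "can"
  Position 1: "anv"
  Position 2: "nva"
  Position 3: "vas"
Trigrams = "can", "anv", "nva", "vas"


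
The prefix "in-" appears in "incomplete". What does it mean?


Prefix: in-
Example: incomplete (in- + complete)
Meaning = not / into


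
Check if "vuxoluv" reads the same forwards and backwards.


Word: "vuxoluv"
Reversed: "vuloxuv"
Forward == Backward? vuxoluv != vuloxuv
Palindrome = No


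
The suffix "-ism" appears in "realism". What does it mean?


Suffix: -ism
As in: realism -> real + -ism
Meaning = belief / practice


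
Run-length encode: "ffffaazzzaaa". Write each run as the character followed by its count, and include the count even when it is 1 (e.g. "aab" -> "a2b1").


String: "ffffaazzzaaa"
Scanning for consecutive runs:
  'f' x 4
  'a' x 2
  'z' x 3
  'a' x 3
RLE = "f4a2z3a3"


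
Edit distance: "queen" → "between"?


Word 1: "queen" (length 5)
Word 2: "between" (length 7)
One optimal edit sequence (insert/delete/substitute each cost 1):
  1. insert 'b'  (+1)
  2. insert 'e'  (+1)
  3. substitute 'q' -> 't'  (+1)
  4. substitute 'u' -> 'w'  (+1)
  5. keep 'e'
  6. keep 'e'
  7. keep 'n'
Total edit operations: 4
Edit distance = 4


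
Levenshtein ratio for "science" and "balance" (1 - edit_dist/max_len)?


Word 1: "science" (length 7)
Word 2: "balance" (length 7)
One optimal edit sequence:
  1. substitute 's' -> 'b'  (+1)
  2. substitute 'c' -> 'a'  (+1)
  3. substitute 'i' -> 'l'  (+1)
  4. substitute 'e' -> 'a'  (+1)
  5. keep 'n'
  6. keep 'c'
  7. keep 'e'
Edit distance = 4
Max length = max(7, 7) = 7
Similarity = 1 - 4/7
= 0.4286


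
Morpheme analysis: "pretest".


Word: "pretest"
Morphemes: pre- + test
Each morpheme carries meaning
= 2 morphemes


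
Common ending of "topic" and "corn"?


Word 1: "topic"
Word 2: "corn"
Comparing from end:
  Pos -1: 'c' != 'n' (stop)
LCS = "" (length 0)


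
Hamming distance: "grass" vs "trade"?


Comparing character by character (same length = 5):
  Pos 0: 'g' vs 't' !=
  Pos 1: 'r' vs 'r' =
  Pos 2: 'a' vs 'a' =
  Pos 3: 's' vs 'd' !=
  Pos 4: 's' vs 'e' !=
Hamming distance = 3


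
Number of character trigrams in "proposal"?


Word: "proposal" (length 8)
Number of 3-grams = length - 3 + 1 = 8 - 3 + 1
= 6


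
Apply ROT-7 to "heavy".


Word: "heavy"
Shift: 7
Each letter → (letter + shift) mod 26:
  'h' (7) + 7 = 14 → 'o'
  'e' (4) + 7 = 11 → 'l'
  'a' (0) + 7 = 7 → 'h'
  'v' (21) + 7 = 2 → 'c'
  'y' (24) + 7 = 5 → 'f'
Result = "olhcf"


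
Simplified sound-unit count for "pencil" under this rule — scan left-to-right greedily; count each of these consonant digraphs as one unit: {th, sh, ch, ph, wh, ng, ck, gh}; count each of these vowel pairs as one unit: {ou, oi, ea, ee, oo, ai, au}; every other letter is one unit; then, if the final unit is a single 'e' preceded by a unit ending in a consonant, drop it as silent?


Word: "pencil" (6 letters)
Left-to-right scan:
  (1) 'p' (letter)
  (2) 'e' (letter)
  (3) 'n' (letter)
  (4) 'c' (letter)
  (5) 'i' (letter)
  (6) 'l' (letter)
Units from scan: 6
Sound units = 6 units


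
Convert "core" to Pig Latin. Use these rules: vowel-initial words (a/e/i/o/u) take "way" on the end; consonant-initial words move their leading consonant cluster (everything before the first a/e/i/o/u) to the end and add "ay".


Word: "core"
Starts with consonant(s) → move to end, add 'ay'
Consonant cluster: "c"
Pig Latin = "orecay"


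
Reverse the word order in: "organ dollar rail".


Original: "organ dollar rail"
Words (1..n): organ | dollar | rail
Reversed (n..1): rail | dollar | organ
Result = "rail dollar organ"


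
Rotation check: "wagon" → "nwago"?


Word: "wagon", Candidate: "nwago"
Method: check if candidate is substring of word+word
"wagonwagon" contains "nwago"? Yes
Is rotation = Yes


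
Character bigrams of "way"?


Word: "way" (length 3)
Number of bigrams = 3 - 2 + 1 = 2
  Position 0: "wa"
  Position 1: "ay"
Bigrams = "wa", "ay"


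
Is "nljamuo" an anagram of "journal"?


Word 1: "journal" → sorted: ajlnoru
Word 2: "nljamuo" → sorted: ajlmnou
Same letters? ajlnoru != ajlmnou
Anagram = No


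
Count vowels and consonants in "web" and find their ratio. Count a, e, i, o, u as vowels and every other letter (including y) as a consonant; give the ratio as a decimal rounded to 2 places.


Word: "web"
Vowels (a,e,i,o,u): 1
Consonants: 2
Ratio = 1/2
= 0.50


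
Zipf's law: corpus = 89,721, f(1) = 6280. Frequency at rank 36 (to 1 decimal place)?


Zipf's law: f(r) = f(1) / r
f(1) = 6280
f(36) = 6280 / 36
= 174.4 occurrences


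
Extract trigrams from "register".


Word: "register" (length 8)
Number of trigrams = 8 - 3 + 1 = 6
  Position 0: "reg"
  Position 1: "egi"
  Position 2: "gis"
  Position 3: "ist"
  Position 4: "ste"
  Position 5: "ter"
Trigrams = "reg", "egi", "gis", "ist", "ste", "ter"


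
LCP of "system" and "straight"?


Word 1: "system"
Word 2: "straight"
Comparing from start:
  Pos 0: 's' == 's'
  Pos 1: 'y' != 't' (stop)
LCP = "s" (length 1)
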